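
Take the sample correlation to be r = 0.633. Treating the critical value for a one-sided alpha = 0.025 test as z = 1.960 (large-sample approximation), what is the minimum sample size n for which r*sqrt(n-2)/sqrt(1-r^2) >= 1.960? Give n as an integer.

Need r·√(n−2)/√(1−r²) ≥ 1.960
√(n−2) ≥ 1.960·√(1−0.400689) / 0.633 = 1.960·0.774152 / 0.633 = 2.3971
n−2 ≥ 5.7461  ⇒  n ≥ 7.7461
Smallest integer n = 8

8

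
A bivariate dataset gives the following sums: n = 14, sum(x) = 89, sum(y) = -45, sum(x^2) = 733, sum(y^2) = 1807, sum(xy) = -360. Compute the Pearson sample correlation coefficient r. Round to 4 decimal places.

-0.1402

S_xy = nΣxy − ΣxΣy = 14·(-360) − 89·(-45) = -5040 − (-4005) = -1035
S_xx = nΣx² − (Σx)² = 14·733 − 89² = 10262 − 7921 = 2341
S_yy = nΣy² − (Σy)² = 14·1807 − (-45)² = 25298 − 2025 = 23273
r = S_xy / √(S_xx·S_yy) = -1035 / √(2341·23273) = -1035 / √54482093 = -1035 / 7381.1986 = -0.1402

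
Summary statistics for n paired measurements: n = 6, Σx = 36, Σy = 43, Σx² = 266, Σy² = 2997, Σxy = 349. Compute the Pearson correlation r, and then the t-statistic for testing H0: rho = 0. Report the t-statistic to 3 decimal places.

Numerator: nΣxy − (Σx)(Σy) = 6·349 − (36)(43) = 546
Denominator: √[(nΣx²−(Σx)²)(nΣy²−(Σy)²)]
  nΣx²−(Σx)² = 6·266 − 1296 = 300;  nΣy²−(Σy)² = 6·2997 − 1849 = 16133
  √(300·16133) = √4839900 = 2199.9773
r = 546 / 2199.9773 = 0.2482
t = r·√(n−2)/√(1−r²) = 0.2482·√4 / √(1−0.061603) = 0.496400 / 0.968709 = 0.512

0.512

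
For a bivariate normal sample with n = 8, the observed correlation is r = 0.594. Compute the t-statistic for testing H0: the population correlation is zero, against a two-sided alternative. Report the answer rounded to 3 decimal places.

1.809

t = r·√(n−2) / √(1−r²) with r = 0.594, n = 8
  = 0.594·√6 / √(1 − 0.352836)
  = 0.594·2.449490 / 0.804465
  = 1.454997 / 0.804465 = 1.809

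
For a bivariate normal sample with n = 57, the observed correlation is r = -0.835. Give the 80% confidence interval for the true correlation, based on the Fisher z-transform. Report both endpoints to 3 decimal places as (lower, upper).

(-0.881, -0.774)

z_r = atanh(-0.835) = -1.204427;  SE = 1/√(n−3) = 1/√54 = 0.136083
z-limits: -1.204427 ± 1.282·0.136083 = -1.204427 ± 0.174458 = [-1.378885, -1.029969]
ρ-limits: (tanh -1.378885, tanh -1.029969) = (-0.881, -0.774)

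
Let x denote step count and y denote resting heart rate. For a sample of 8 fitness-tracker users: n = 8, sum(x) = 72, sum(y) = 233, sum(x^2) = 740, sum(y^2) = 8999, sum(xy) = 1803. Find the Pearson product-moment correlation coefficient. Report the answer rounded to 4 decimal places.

-0.6516

Numerator: nΣxy − (Σx)(Σy) = 8·1803 − (72)(233) = -2352
Denominator: √[(nΣx²−(Σx)²)(nΣy²−(Σy)²)]
  nΣx²−(Σx)² = 8·740 − 5184 = 736;  nΣy²−(Σy)² = 8·8999 − 54289 = 17703
  √(736·17703) = √13029408 = 3609.6271
r = -2352 / 3609.6271 = -0.6516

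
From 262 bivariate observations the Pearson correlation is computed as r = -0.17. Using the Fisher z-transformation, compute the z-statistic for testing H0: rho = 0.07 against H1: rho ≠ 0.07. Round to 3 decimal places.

-3.891

Fisher z: atanh(-0.17) = -0.171667, atanh(0.07) = 0.070115
z = (z_r − z_0)·√(n−3) = (-0.171667 − 0.070115)·√259 = -0.241782 · 16.093477 = -3.891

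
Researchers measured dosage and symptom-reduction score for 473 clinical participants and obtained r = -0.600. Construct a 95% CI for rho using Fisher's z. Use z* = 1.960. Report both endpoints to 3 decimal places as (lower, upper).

(-0.655, -0.539)

Fisher z: z_r = atanh(r) = ½·ln((1+(-0.600))/(1−(-0.600))) = -0.693147
SE(z) = 1/√(n−3) = 1/√470 = 0.046127
95% ⇒ z* = 1.960; margin = 1.960·0.046127 = 0.090409
CI on z-scale: (-0.783556, -0.602738)
Back-transform: tanh(-0.783556) = -0.654743, tanh(-0.602738) = -0.538995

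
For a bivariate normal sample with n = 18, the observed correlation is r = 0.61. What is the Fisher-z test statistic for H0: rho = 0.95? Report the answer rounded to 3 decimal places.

z_r = atanh(0.61) = 0.708921,  z_0 = atanh(0.95) = 1.831781
SE = 1/√(n−3) = 1/√15 = 0.258199
z = (z_r − z_0)/SE = (0.708921 − 1.831781) / 0.258199 = -1.122860 / 0.258199 = -4.349

-4.349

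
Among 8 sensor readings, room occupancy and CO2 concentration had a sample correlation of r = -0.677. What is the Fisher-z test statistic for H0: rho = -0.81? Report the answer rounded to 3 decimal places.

0.679

Fisher z: atanh(-0.677) = -0.823555, atanh(-0.81) = -1.127029
z = (z_r − z_0)·√(n−3) = (-0.823555 − (-1.127029))·√5 = 0.303474 · 2.236068 = 0.679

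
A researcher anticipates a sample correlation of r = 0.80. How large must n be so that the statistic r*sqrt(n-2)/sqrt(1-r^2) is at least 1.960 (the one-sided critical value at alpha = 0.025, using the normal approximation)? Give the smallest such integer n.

Need r·√(n−2)/√(1−r²) ≥ 1.960
√(n−2) ≥ 1.960·√(1−0.6400) / 0.80 = 1.960·0.600000 / 0.80 = 1.4700
n−2 ≥ 2.1609  ⇒  n ≥ 4.1609
Smallest integer n = 5

5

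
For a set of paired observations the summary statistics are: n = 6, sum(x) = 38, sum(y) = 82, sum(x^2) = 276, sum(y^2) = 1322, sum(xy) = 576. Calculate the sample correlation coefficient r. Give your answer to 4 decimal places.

S_xy = nΣxy − ΣxΣy = 6·576 − 38·82 = 3456 − 3116 = 340
S_xx = nΣx² − (Σx)² = 6·276 − 38² = 1656 − 1444 = 212
S_yy = nΣy² − (Σy)² = 6·1322 − 82² = 7932 − 6724 = 1208
r = S_xy / √(S_xx·S_yy) = 340 / √(212·1208) = 340 / √256096 = 340 / 506.0593 = 0.6719

0.6719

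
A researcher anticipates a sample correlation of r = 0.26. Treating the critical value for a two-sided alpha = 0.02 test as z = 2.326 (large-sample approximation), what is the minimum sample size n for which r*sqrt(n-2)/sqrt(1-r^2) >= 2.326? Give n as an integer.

Need r·√(n−2)/√(1−r²) ≥ 2.326
√(n−2) ≥ 2.326·√(1−0.0676) / 0.26 = 2.326·0.965609 / 0.26 = 8.6385
n−2 ≥ 74.6237  ⇒  n ≥ 76.6237
Smallest integer n = 77

77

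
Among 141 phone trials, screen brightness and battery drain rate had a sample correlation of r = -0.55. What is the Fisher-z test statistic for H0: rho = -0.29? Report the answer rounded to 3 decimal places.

Fisher z: atanh(-0.55) = -0.618381, atanh(-0.29) = -0.298566
z = (z_r − z_0)·√(n−3) = (-0.618381 − (-0.298566))·√138 = -0.319815 · 11.747340 = -3.757

-3.757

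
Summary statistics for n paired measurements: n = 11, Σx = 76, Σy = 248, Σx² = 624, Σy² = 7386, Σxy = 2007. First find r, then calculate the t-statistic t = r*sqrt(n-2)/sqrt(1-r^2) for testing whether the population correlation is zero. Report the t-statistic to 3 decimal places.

2.914

Numerator: nΣxy − (Σx)(Σy) = 11·2007 − (76)(248) = 3229
Denominator: √[(nΣx²−(Σx)²)(nΣy²−(Σy)²)]
  nΣx²−(Σx)² = 11·624 − 5776 = 1088;  nΣy²−(Σy)² = 11·7386 − 61504 = 19742
  √(1088·19742) = √21479296 = 4634.5761
r = 3229 / 4634.5761 = 0.6967
t = r·√(n−2)/√(1−r²) = 0.6967·√9 / √(1−0.485391) = 2.090100 / 0.717363 = 2.914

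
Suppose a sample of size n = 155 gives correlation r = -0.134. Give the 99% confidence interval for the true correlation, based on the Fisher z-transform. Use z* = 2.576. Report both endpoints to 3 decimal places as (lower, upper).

Fisher z: z_r = atanh(r) = ½·ln((1+(-0.134))/(1−(-0.134))) = -0.134811
SE(z) = 1/√(n−3) = 1/√152 = 0.081111
99% ⇒ z* = 2.576; margin = 2.576·0.081111 = 0.208942
CI on z-scale: (-0.343753, 0.074131)
Back-transform: tanh(-0.343753) = -0.330824, tanh(0.074131) = 0.073996

(-0.331, 0.074)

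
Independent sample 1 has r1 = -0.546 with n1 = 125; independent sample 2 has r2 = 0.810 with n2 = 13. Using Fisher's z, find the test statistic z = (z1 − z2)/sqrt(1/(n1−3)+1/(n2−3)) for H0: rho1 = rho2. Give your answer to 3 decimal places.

-5.289

Fisher z-transforms: z1 = atanh(-0.546) = -0.612665, z2 = atanh(0.810) = 1.127029; difference d = -1.739694
Var(d) = 1/122 + 1/10 = 0.0081967 + 0.1000000 = 0.1081967
z = d/√Var(d) = -1.739694 / √0.1081967 = -1.739694 / 0.328933 = -5.289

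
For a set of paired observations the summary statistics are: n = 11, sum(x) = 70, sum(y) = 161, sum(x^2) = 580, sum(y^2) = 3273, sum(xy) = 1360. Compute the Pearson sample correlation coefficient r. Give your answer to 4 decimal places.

S_xy = nΣxy − ΣxΣy = 11·1360 − 70·161 = 14960 − 11270 = 3690
S_xx = nΣx² − (Σx)² = 11·580 − 70² = 6380 − 4900 = 1480
S_yy = nΣy² − (Σy)² = 11·3273 − 161² = 36003 − 25921 = 10082
r = S_xy / √(S_xx·S_yy) = 3690 / √(1480·10082) = 3690 / √14921360 = 3690 / 3862.8176 = 0.9553

0.9553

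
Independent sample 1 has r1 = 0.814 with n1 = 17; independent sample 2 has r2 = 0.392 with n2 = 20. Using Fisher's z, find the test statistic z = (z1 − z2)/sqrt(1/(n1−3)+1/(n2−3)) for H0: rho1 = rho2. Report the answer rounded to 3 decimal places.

2.008

Fisher z-transforms: z1 = atanh(0.814) = 1.138771, z2 = atanh(0.392) = 0.414161; difference d = 0.724610
Var(d) = 1/14 + 1/17 = 0.0714286 + 0.0588235 = 0.1302521
z = d/√Var(d) = 0.724610 / √0.1302521 = 0.724610 / 0.360905 = 2.008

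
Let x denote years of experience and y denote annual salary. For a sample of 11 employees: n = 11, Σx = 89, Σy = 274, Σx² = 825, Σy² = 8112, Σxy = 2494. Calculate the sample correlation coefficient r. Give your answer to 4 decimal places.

0.7541

S_xy = nΣxy − ΣxΣy = 11·2494 − 89·274 = 27434 − 24386 = 3048
S_xx = nΣx² − (Σx)² = 11·825 − 89² = 9075 − 7921 = 1154
S_yy = nΣy² − (Σy)² = 11·8112 − 274² = 89232 − 75076 = 14156
r = S_xy / √(S_xx·S_yy) = 3048 / √(1154·14156) = 3048 / √16336024 = 3048 / 4041.7848 = 0.7541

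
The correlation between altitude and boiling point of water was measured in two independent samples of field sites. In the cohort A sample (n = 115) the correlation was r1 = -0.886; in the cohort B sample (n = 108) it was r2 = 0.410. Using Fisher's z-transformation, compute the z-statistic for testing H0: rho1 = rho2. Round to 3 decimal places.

z1 = atanh(-0.886) = -1.403008,  z2 = atanh(0.410) = 0.435611
SE = √(1/(n1−3) + 1/(n2−3)) = √(1/112 + 1/105) = √(0.0089286 + 0.0095238) = √0.0184524 = 0.135840
z = (z1 − z2)/SE = (-1.403008 − 0.435611) / 0.135840 = -1.838619 / 0.135840 = -13.535

-13.535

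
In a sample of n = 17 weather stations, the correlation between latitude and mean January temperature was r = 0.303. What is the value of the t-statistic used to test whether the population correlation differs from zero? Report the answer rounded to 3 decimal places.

1.231

1 − r² = 1 − 0.091809 = 0.908191;  √(1−r²) = 0.952991
√(n−2) = √15 = 3.872983
t = r·√(n−2)/√(1−r²) = 0.303 · 3.872983 / 0.952991 = 1.231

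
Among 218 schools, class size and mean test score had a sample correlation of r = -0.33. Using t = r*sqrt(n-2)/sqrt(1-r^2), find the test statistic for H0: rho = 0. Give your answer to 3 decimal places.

-5.138

t = r·√(n−2) / √(1−r²) with r = -0.33, n = 218
  = -0.33·√216 / √(1 − 0.1089)
  = -0.33·14.696938 / 0.943981
  = -4.849990 / 0.943981 = -5.138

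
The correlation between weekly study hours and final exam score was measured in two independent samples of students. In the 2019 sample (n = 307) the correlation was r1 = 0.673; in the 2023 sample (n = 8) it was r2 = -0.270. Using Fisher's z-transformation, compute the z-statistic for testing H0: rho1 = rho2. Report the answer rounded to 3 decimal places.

z1 = atanh(0.673) = 0.816207,  z2 = atanh(-0.270) = -0.276864
SE = √(1/(n1−3) + 1/(n2−3)) = √(1/304 + 1/5) = √(0.0032895 + 0.2000000) = √0.2032895 = 0.450876
z = (z1 − z2)/SE = (0.816207 − (-0.276864)) / 0.450876 = 1.093071 / 0.450876 = 2.424

2.424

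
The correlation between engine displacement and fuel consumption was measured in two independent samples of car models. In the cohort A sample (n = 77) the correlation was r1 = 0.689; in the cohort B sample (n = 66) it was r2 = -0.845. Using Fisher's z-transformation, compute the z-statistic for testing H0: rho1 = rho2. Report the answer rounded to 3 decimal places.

12.160

z1 = atanh(0.689) = 0.846050,  z2 = atanh(-0.845) = -1.238405
SE = √(1/(n1−3) + 1/(n2−3)) = √(1/74 + 1/63) = √(0.0135135 + 0.0158730) = √0.0293865 = 0.171425
z = (z1 − z2)/SE = (0.846050 − (-1.238405)) / 0.171425 = 2.084455 / 0.171425 = 12.160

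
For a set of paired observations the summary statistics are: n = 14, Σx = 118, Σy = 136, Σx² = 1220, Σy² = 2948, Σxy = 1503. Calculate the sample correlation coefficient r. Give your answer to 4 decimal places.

0.5890

S_xy = nΣxy − ΣxΣy = 14·1503 − 118·136 = 21042 − 16048 = 4994
S_xx = nΣx² − (Σx)² = 14·1220 − 118² = 17080 − 13924 = 3156
S_yy = nΣy² − (Σy)² = 14·2948 − 136² = 41272 − 18496 = 22776
r = S_xy / √(S_xx·S_yy) = 4994 / √(3156·22776) = 4994 / √71881056 = 4994 / 8478.2696 = 0.5890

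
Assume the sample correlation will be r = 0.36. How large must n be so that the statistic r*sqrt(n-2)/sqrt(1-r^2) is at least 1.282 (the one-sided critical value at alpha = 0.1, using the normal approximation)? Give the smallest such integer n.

Need r·√(n−2)/√(1−r²) ≥ 1.282
√(n−2) ≥ 1.282·√(1−0.1296) / 0.36 = 1.282·0.932952 / 0.36 = 3.3223
n−2 ≥ 11.0377  ⇒  n ≥ 13.0377
Smallest integer n = 14

14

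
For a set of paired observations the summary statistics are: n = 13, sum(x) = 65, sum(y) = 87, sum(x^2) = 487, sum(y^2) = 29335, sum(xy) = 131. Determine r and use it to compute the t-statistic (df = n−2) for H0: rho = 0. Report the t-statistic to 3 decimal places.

-0.472

S_xy = nΣxy − ΣxΣy = 13·131 − 65·87 = 1703 − 5655 = -3952
S_xx = nΣx² − (Σx)² = 13·487 − 65² = 6331 − 4225 = 2106
S_yy = nΣy² − (Σy)² = 13·29335 − 87² = 381355 − 7569 = 373786
r = S_xy / √(S_xx·S_yy) = -3952 / √(2106·373786) = -3952 / √787193316 = -3952 / 28056.9656 = -0.1409
t = r·√(n−2)/√(1−r²) = -0.1409·√11 / √(1−0.019853) = -0.467312 / 0.990024 = -0.472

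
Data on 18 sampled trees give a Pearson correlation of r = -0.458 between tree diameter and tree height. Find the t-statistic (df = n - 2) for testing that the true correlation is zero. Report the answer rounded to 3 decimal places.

t = r·√(n−2) / √(1−r²) with r = -0.458, n = 18
  = -0.458·√16 / √(1 − 0.209764)
  = -0.458·4.000000 / 0.888952
  = -1.832000 / 0.888952 = -2.061

-2.061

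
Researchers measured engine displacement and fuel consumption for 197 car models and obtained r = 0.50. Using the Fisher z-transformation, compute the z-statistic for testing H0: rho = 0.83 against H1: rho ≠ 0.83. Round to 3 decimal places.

-8.898

Fisher z: atanh(0.50) = 0.549306, atanh(0.83) = 1.188136
z = (z_r − z_0)·√(n−3) = (0.549306 − 1.188136)·√194 = -0.638830 · 13.928388 = -8.898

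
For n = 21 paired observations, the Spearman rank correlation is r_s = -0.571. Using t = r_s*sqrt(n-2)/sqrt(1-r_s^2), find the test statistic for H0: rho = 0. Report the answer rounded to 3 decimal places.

-3.032

1 − r_s² = 1 − 0.326041 = 0.673959;  √(1−r_s²) = 0.820950
√(n−2) = √19 = 4.358899
t = r_s·√(n−2)/√(1−r_s²) = -0.571 · 4.358899 / 0.820950 = -3.032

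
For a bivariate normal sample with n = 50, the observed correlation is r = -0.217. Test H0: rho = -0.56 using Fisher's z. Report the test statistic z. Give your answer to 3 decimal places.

Fisher z: atanh(-0.217) = -0.220506, atanh(-0.56) = -0.632833
z = (z_r − z_0)·√(n−3) = (-0.220506 − (-0.632833))·√47 = 0.412327 · 6.855655 = 2.827

2.827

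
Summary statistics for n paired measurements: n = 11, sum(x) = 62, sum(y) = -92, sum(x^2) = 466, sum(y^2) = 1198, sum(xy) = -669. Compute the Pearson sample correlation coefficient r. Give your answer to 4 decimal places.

-0.6732

Numerator: nΣxy − (Σx)(Σy) = 11·(-669) − (62)(-92) = -1655
Denominator: √[(nΣx²−(Σx)²)(nΣy²−(Σy)²)]
  nΣx²−(Σx)² = 11·466 − 3844 = 1282;  nΣy²−(Σy)² = 11·1198 − 8464 = 4714
  √(1282·4714) = √6043348 = 2458.3222
r = -1655 / 2458.3222 = -0.6732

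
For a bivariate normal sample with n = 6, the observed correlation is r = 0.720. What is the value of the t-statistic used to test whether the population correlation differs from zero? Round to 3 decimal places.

2.075

1 − r² = 1 − 0.518400 = 0.481600;  √(1−r²) = 0.693974
√(n−2) = √4 = 2.000000
t = r·√(n−2)/√(1−r²) = 0.720 · 2.000000 / 0.693974 = 2.075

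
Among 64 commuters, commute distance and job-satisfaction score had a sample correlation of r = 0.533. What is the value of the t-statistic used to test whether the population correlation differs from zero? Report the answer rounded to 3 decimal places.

t = r·√(n−2) / √(1−r²) with r = 0.533, n = 64
  = 0.533·√62 / √(1 − 0.284089)
  = 0.533·7.874008 / 0.846115
  = 4.196846 / 0.846115 = 4.960

4.960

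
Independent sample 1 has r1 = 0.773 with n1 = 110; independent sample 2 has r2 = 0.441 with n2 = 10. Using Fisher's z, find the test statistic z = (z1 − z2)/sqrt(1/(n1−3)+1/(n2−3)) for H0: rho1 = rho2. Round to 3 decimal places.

1.421

Fisher z-transforms: z1 = atanh(0.773) = 1.027739, z2 = atanh(0.441) = 0.473472; difference d = 0.554267
Var(d) = 1/107 + 1/7 = 0.0093458 + 0.1428571 = 0.1522029
z = d/√Var(d) = 0.554267 / √0.1522029 = 0.554267 / 0.390132 = 1.421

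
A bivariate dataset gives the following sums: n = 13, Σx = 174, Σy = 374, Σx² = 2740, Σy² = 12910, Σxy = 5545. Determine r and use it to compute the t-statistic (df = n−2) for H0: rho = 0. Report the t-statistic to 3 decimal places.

Numerator: nΣxy − (Σx)(Σy) = 13·5545 − (174)(374) = 7009
Denominator: √[(nΣx²−(Σx)²)(nΣy²−(Σy)²)]
  nΣx²−(Σx)² = 13·2740 − 30276 = 5344;  nΣy²−(Σy)² = 13·12910 − 139876 = 27954
  √(5344·27954) = √149386176 = 12222.3638
r = 7009 / 12222.3638 = 0.5735
t = r·√(n−2)/√(1−r²) = 0.5735·√11 / √(1−0.328902) = 1.902084 / 0.819206 = 2.322

2.322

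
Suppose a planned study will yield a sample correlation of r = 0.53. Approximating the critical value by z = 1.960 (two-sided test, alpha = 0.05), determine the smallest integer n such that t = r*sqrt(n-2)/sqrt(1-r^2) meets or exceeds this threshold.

12

r√(n−2)/√(1−r²) ≥ 1.960  ⇔  n−2 ≥ (1.960)²·(1−r²)/r²
(1−r²)/r² = (1−0.2809)/0.2809 = 2.5600
n ≥ 2 + 3.8416·2.5600 = 2 + 9.8345 = 11.8345
⌈11.8345⌉ = 12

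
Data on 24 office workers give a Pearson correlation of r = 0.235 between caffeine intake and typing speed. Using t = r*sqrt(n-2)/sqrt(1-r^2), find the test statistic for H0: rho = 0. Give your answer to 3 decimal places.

1.134

1 − r² = 1 − 0.055225 = 0.944775;  √(1−r²) = 0.971995
√(n−2) = √22 = 4.690416
t = r·√(n−2)/√(1−r²) = 0.235 · 4.690416 / 0.971995 = 1.134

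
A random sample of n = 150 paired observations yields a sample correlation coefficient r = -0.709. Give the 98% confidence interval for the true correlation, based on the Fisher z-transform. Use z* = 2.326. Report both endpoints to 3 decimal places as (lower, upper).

(-0.792, -0.600)

z_r = atanh(-0.709) = -0.885170;  SE = 1/√(n−3) = 1/√147 = 0.082479
z-limits: -0.885170 ± 2.326·0.082479 = -0.885170 ± 0.191846 = [-1.077016, -0.693324]
ρ-limits: (tanh -1.077016, tanh -0.693324) = (-0.792, -0.600)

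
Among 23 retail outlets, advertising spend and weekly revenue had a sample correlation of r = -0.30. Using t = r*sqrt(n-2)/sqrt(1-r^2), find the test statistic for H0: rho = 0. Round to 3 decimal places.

-1.441

1 − r² = 1 − 0.0900 = 0.9100;  √(1−r²) = 0.953939
√(n−2) = √21 = 4.582576
t = r·√(n−2)/√(1−r²) = -0.30 · 4.582576 / 0.953939 = -1.441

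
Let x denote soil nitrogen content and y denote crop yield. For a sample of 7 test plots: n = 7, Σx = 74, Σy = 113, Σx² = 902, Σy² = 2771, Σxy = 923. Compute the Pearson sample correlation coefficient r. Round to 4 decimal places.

-0.8066

Numerator: nΣxy − (Σx)(Σy) = 7·923 − (74)(113) = -1901
Denominator: √[(nΣx²−(Σx)²)(nΣy²−(Σy)²)]
  nΣx²−(Σx)² = 7·902 − 5476 = 838;  nΣy²−(Σy)² = 7·2771 − 12769 = 6628
  √(838·6628) = √5554264 = 2356.7486
r = -1901 / 2356.7486 = -0.8066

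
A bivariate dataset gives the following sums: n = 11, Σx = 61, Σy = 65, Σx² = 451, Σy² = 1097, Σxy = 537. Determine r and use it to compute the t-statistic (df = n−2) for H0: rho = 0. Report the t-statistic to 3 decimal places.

S_xy = nΣxy − ΣxΣy = 11·537 − 61·65 = 5907 − 3965 = 1942
S_xx = nΣx² − (Σx)² = 11·451 − 61² = 4961 − 3721 = 1240
S_yy = nΣy² − (Σy)² = 11·1097 − 65² = 12067 − 4225 = 7842
r = S_xy / √(S_xx·S_yy) = 1942 / √(1240·7842) = 1942 / √9724080 = 1942 / 3118.3457 = 0.6228
t = r·√(n−2)/√(1−r²) = 0.6228·√9 / √(1−0.387880) = 1.868400 / 0.782381 = 2.388

2.388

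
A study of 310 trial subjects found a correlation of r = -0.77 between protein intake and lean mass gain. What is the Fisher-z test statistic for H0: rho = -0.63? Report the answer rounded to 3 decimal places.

-4.887

z_r = atanh(-0.77) = -1.020328,  z_0 = atanh(-0.63) = -0.741416
SE = 1/√(n−3) = 1/√307 = 0.057073
z = (z_r − z_0)/SE = (-1.020328 − (-0.741416)) / 0.057073 = -0.278912 / 0.057073 = -4.887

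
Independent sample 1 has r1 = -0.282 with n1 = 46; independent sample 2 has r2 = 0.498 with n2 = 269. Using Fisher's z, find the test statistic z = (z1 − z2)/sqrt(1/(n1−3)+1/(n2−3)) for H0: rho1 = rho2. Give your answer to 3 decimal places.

-5.089

Fisher z-transforms: z1 = atanh(-0.282) = -0.289854, z2 = atanh(0.498) = 0.546643; difference d = -0.836497
Var(d) = 1/43 + 1/266 = 0.0232558 + 0.0037594 = 0.0270152
z = d/√Var(d) = -0.836497 / √0.0270152 = -0.836497 / 0.164363 = -5.089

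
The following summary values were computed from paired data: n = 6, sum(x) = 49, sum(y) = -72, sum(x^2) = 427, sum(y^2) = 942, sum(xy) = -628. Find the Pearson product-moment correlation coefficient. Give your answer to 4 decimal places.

Numerator: nΣxy − (Σx)(Σy) = 6·(-628) − (49)(-72) = -240
Denominator: √[(nΣx²−(Σx)²)(nΣy²−(Σy)²)]
  nΣx²−(Σx)² = 6·427 − 2401 = 161;  nΣy²−(Σy)² = 6·942 − 5184 = 468
  √(161·468) = √75348 = 274.4959
r = -240 / 274.4959 = -0.8743

-0.8743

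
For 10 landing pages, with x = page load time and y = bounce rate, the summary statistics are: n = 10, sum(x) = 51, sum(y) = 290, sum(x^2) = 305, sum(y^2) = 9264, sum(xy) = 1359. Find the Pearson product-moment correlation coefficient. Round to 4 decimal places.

Numerator: nΣxy − (Σx)(Σy) = 10·1359 − (51)(290) = -1200
Denominator: √[(nΣx²−(Σx)²)(nΣy²−(Σy)²)]
  nΣx²−(Σx)² = 10·305 − 2601 = 449;  nΣy²−(Σy)² = 10·9264 − 84100 = 8540
  √(449·8540) = √3834460 = 1958.1777
r = -1200 / 1958.1777 = -0.6128

-0.6128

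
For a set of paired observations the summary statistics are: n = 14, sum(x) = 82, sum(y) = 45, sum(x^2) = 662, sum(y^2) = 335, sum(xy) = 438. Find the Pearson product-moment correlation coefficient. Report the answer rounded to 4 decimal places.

0.9379

Numerator: nΣxy − (Σx)(Σy) = 14·438 − (82)(45) = 2442
Denominator: √[(nΣx²−(Σx)²)(nΣy²−(Σy)²)]
  nΣx²−(Σx)² = 14·662 − 6724 = 2544;  nΣy²−(Σy)² = 14·335 − 2025 = 2665
  √(2544·2665) = √6779760 = 2603.7972
r = 2442 / 2603.7972 = 0.9379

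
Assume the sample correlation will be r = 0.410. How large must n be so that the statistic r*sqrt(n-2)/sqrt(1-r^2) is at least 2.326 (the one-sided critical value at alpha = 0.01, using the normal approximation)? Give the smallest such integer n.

29

Need r·√(n−2)/√(1−r²) ≥ 2.326
√(n−2) ≥ 2.326·√(1−0.168100) / 0.410 = 2.326·0.912086 / 0.410 = 5.1744
n−2 ≥ 26.7744  ⇒  n ≥ 28.7744
Smallest integer n = 29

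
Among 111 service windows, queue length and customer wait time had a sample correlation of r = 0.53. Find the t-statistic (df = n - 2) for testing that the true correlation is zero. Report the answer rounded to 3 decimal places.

6.525

t = r·√(n−2) / √(1−r²) with r = 0.53, n = 111
  = 0.53·√109 / √(1 − 0.2809)
  = 0.53·10.440307 / 0.847998
  = 5.533363 / 0.847998 = 6.525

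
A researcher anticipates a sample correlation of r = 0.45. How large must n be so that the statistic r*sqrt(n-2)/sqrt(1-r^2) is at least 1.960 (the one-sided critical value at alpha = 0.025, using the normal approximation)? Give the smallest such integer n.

Need r·√(n−2)/√(1−r²) ≥ 1.960
√(n−2) ≥ 1.960·√(1−0.2025) / 0.45 = 1.960·0.893029 / 0.45 = 3.8896
n−2 ≥ 15.1290  ⇒  n ≥ 17.1290
Smallest integer n = 18

18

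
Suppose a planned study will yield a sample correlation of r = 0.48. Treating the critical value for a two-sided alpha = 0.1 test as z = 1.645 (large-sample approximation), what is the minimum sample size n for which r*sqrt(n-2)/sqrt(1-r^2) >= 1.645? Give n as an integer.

12

r√(n−2)/√(1−r²) ≥ 1.645  ⇔  n−2 ≥ (1.645)²·(1−r²)/r²
(1−r²)/r² = (1−0.2304)/0.2304 = 3.3403
n ≥ 2 + 2.706025·3.3403 = 2 + 9.0389 = 11.0389
⌈11.0389⌉ = 12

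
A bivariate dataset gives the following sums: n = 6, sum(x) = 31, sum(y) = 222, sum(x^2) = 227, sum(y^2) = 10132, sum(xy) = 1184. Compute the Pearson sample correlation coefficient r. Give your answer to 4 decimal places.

S_xy = nΣxy − ΣxΣy = 6·1184 − 31·222 = 7104 − 6882 = 222
S_xx = nΣx² − (Σx)² = 6·227 − 31² = 1362 − 961 = 401
S_yy = nΣy² − (Σy)² = 6·10132 − 222² = 60792 − 49284 = 11508
r = S_xy / √(S_xx·S_yy) = 222 / √(401·11508) = 222 / √4614708 = 222 / 2148.1871 = 0.1033

0.1033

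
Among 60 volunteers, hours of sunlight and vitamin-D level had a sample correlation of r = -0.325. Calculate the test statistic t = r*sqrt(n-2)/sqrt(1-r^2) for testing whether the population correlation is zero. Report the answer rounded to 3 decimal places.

t = r·√(n−2) / √(1−r²) with r = -0.325, n = 60
  = -0.325·√58 / √(1 − 0.105625)
  = -0.325·7.615773 / 0.945714
  = -2.475126 / 0.945714 = -2.617

-2.617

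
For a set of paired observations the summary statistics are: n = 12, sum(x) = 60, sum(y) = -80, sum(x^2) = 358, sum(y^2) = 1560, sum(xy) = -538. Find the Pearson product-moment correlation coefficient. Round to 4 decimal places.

-0.5655

Numerator: nΣxy − (Σx)(Σy) = 12·(-538) − (60)(-80) = -1656
Denominator: √[(nΣx²−(Σx)²)(nΣy²−(Σy)²)]
  nΣx²−(Σx)² = 12·358 − 3600 = 696;  nΣy²−(Σy)² = 12·1560 − 6400 = 12320
  √(696·12320) = √8574720 = 2928.2623
r = -1656 / 2928.2623 = -0.5655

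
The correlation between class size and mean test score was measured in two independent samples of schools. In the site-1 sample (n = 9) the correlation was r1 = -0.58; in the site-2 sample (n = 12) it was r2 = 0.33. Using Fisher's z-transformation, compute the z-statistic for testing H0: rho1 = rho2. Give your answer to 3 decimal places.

-1.907

Fisher z-transforms: z1 = atanh(-0.58) = -0.662463, z2 = atanh(0.33) = 0.342828; difference d = -1.005291
Var(d) = 1/6 + 1/9 = 0.1666667 + 0.1111111 = 0.2777778
z = d/√Var(d) = -1.005291 / √0.2777778 = -1.005291 / 0.527046 = -1.907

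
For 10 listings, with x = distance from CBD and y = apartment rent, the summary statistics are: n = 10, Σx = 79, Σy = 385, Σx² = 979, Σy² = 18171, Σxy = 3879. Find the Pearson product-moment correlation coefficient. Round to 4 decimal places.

0.7683

S_xy = nΣxy − ΣxΣy = 10·3879 − 79·385 = 38790 − 30415 = 8375
S_xx = nΣx² − (Σx)² = 10·979 − 79² = 9790 − 6241 = 3549
S_yy = nΣy² − (Σy)² = 10·18171 − 385² = 181710 − 148225 = 33485
r = S_xy / √(S_xx·S_yy) = 8375 / √(3549·33485) = 8375 / √118838265 = 8375 / 10901.2965 = 0.7683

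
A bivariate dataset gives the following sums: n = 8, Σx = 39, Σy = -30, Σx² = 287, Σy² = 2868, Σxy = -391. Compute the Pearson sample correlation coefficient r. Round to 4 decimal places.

Numerator: nΣxy − (Σx)(Σy) = 8·(-391) − (39)(-30) = -1958
Denominator: √[(nΣx²−(Σx)²)(nΣy²−(Σy)²)]
  nΣx²−(Σx)² = 8·287 − 1521 = 775;  nΣy²−(Σy)² = 8·2868 − 900 = 22044
  √(775·22044) = √17084100 = 4133.2917
r = -1958 / 4133.2917 = -0.4737

-0.4737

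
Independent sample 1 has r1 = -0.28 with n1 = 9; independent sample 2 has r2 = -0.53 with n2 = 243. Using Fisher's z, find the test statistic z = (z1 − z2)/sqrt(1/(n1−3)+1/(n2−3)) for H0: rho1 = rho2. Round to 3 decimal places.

z1 = atanh(-0.28) = -0.287682,  z2 = atanh(-0.53) = -0.590145
SE = √(1/(n1−3) + 1/(n2−3)) = √(1/6 + 1/240) = √(0.1666667 + 0.0041667) = √0.1708334 = 0.413320
z = (z1 − z2)/SE = (-0.287682 − (-0.590145)) / 0.413320 = 0.302463 / 0.413320 = 0.732

0.732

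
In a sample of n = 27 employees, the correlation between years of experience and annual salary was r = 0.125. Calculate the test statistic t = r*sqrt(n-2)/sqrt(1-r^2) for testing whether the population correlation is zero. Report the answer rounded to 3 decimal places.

0.630

1 − r² = 1 − 0.015625 = 0.984375;  √(1−r²) = 0.992157
√(n−2) = √25 = 5.000000
t = r·√(n−2)/√(1−r²) = 0.125 · 5.000000 / 0.992157 = 0.630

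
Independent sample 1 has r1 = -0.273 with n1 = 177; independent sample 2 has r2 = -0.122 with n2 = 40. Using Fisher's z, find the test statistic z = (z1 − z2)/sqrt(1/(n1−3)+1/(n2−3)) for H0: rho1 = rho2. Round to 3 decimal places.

-0.870

z1 = atanh(-0.273) = -0.280103,  z2 = atanh(-0.122) = -0.122611
SE = √(1/(n1−3) + 1/(n2−3)) = √(1/174 + 1/37) = √(0.0057471 + 0.0270270) = √0.0327741 = 0.181036
z = (z1 − z2)/SE = (-0.280103 − (-0.122611)) / 0.181036 = -0.157492 / 0.181036 = -0.870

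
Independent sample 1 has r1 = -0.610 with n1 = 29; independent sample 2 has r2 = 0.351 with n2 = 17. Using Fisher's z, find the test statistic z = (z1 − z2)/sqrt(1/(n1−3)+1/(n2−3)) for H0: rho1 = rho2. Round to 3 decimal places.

z1 = atanh(-0.610) = -0.708921,  z2 = atanh(0.351) = 0.366584
SE = √(1/(n1−3) + 1/(n2−3)) = √(1/26 + 1/14) = √(0.0384615 + 0.0714286) = √0.1098901 = 0.331497
z = (z1 − z2)/SE = (-0.708921 − 0.366584) / 0.331497 = -1.075505 / 0.331497 = -3.244

-3.244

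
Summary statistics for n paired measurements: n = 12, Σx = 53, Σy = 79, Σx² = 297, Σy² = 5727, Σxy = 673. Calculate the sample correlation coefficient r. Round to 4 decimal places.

Numerator: nΣxy − (Σx)(Σy) = 12·673 − (53)(79) = 3889
Denominator: √[(nΣx²−(Σx)²)(nΣy²−(Σy)²)]
  nΣx²−(Σx)² = 12·297 − 2809 = 755;  nΣy²−(Σy)² = 12·5727 − 6241 = 62483
  √(755·62483) = √47174665 = 6868.3815
r = 3889 / 6868.3815 = 0.5662

0.5662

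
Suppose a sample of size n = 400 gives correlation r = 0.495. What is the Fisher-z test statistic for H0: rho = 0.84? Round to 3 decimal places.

Fisher z: atanh(0.495) = 0.542662, atanh(0.84) = 1.221174
z = (z_r − z_0)·√(n−3) = (0.542662 − 1.221174)·√397 = -0.678512 · 19.924859 = -13.519

-13.519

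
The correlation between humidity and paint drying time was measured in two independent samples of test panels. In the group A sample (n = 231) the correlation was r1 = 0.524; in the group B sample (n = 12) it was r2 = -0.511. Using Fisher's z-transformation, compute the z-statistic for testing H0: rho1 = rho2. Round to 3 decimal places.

3.372

Fisher z-transforms: z1 = atanh(0.524) = 0.581838, z2 = atanh(-0.511) = -0.564082; difference d = 1.145920
Var(d) = 1/228 + 1/9 = 0.0043860 + 0.1111111 = 0.1154971
z = d/√Var(d) = 1.145920 / √0.1154971 = 1.145920 / 0.339849 = 3.372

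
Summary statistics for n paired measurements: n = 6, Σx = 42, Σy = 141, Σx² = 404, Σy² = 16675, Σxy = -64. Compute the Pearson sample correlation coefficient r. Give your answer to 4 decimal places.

-0.8669

Numerator: nΣxy − (Σx)(Σy) = 6·(-64) − (42)(141) = -6306
Denominator: √[(nΣx²−(Σx)²)(nΣy²−(Σy)²)]
  nΣx²−(Σx)² = 6·404 − 1764 = 660;  nΣy²−(Σy)² = 6·16675 − 19881 = 80169
  √(660·80169) = √52911540 = 7274.0319
r = -6306 / 7274.0319 = -0.8669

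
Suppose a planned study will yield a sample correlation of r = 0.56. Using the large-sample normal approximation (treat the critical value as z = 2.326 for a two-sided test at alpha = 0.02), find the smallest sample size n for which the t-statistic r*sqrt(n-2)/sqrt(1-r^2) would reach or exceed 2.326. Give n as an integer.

14

Need r·√(n−2)/√(1−r²) ≥ 2.326
√(n−2) ≥ 2.326·√(1−0.3136) / 0.56 = 2.326·0.828493 / 0.56 = 3.4412
n−2 ≥ 11.8419  ⇒  n ≥ 13.8419
Smallest integer n = 14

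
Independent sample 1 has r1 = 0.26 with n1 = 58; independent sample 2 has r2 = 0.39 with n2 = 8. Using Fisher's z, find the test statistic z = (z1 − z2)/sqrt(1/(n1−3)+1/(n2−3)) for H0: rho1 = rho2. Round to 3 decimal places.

Fisher z-transforms: z1 = atanh(0.26) = 0.266108, z2 = atanh(0.39) = 0.411800; difference d = -0.145692
Var(d) = 1/55 + 1/5 = 0.0181818 + 0.2000000 = 0.2181818
z = d/√Var(d) = -0.145692 / √0.2181818 = -0.145692 / 0.467099 = -0.312

-0.312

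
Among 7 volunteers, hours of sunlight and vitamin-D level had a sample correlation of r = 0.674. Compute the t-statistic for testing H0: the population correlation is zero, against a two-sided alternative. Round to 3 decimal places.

1 − r² = 1 − 0.454276 = 0.545724;  √(1−r²) = 0.738731
√(n−2) = √5 = 2.236068
t = r·√(n−2)/√(1−r²) = 0.674 · 2.236068 / 0.738731 = 2.040

2.040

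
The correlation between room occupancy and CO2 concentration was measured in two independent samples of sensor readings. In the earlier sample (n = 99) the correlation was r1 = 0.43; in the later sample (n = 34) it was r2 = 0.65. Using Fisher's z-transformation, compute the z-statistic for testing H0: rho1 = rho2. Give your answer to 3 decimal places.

-1.527

Fisher z-transforms: z1 = atanh(0.43) = 0.459897, z2 = atanh(0.65) = 0.775299; difference d = -0.315402
Var(d) = 1/96 + 1/31 = 0.0104167 + 0.0322581 = 0.0426748
z = d/√Var(d) = -0.315402 / √0.0426748 = -0.315402 / 0.206579 = -1.527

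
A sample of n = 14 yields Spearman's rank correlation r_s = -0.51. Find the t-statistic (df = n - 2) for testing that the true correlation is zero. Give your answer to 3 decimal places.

1 − r_s² = 1 − 0.2601 = 0.7399;  √(1−r_s²) = 0.860174
√(n−2) = √12 = 3.464102
t = r_s·√(n−2)/√(1−r_s²) = -0.51 · 3.464102 / 0.860174 = -2.054

-2.054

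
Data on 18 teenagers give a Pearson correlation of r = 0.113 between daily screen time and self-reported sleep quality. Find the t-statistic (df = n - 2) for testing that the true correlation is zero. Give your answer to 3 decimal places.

t = r·√(n−2) / √(1−r²) with r = 0.113, n = 18
  = 0.113·√16 / √(1 − 0.012769)
  = 0.113·4.000000 / 0.993595
  = 0.452000 / 0.993595 = 0.455

0.455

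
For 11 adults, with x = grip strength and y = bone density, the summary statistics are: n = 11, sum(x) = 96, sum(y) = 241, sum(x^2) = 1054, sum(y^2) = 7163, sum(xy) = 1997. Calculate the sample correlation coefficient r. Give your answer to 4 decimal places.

-0.1666

Numerator: nΣxy − (Σx)(Σy) = 11·1997 − (96)(241) = -1169
Denominator: √[(nΣx²−(Σx)²)(nΣy²−(Σy)²)]
  nΣx²−(Σx)² = 11·1054 − 9216 = 2378;  nΣy²−(Σy)² = 11·7163 − 58081 = 20712
  √(2378·20712) = √49253136 = 7018.0579
r = -1169 / 7018.0579 = -0.1666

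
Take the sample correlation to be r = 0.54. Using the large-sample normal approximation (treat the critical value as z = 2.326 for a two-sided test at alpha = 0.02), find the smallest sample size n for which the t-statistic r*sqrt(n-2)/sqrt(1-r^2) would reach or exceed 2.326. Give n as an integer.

Need r·√(n−2)/√(1−r²) ≥ 2.326
√(n−2) ≥ 2.326·√(1−0.2916) / 0.54 = 2.326·0.841665 / 0.54 = 3.6254
n−2 ≥ 13.1435  ⇒  n ≥ 15.1435
Smallest integer n = 16

16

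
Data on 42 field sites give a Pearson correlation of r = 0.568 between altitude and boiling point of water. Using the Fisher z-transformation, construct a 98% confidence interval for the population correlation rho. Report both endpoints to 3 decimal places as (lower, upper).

(0.266, 0.769)

z_r = atanh(0.568) = 0.644565;  SE = 1/√(n−3) = 1/√39 = 0.160128
z-limits: 0.644565 ± 2.326·0.160128 = 0.644565 ± 0.372458 = [0.272107, 1.017023]
ρ-limits: (tanh 0.272107, tanh 1.017023) = (0.266, 0.769)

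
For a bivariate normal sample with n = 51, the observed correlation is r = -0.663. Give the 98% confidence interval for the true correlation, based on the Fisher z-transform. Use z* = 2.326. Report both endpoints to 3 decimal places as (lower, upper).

Fisher z: z_r = atanh(r) = ½·ln((1+(-0.663))/(1−(-0.663))) = -0.798148
SE(z) = 1/√(n−3) = 1/√48 = 0.144338
98% ⇒ z* = 2.326; margin = 2.326·0.144338 = 0.335730
CI on z-scale: (-1.133878, -0.462418)
Back-transform: tanh(-1.133878) = -0.812342, tanh(-0.462418) = -0.432053

(-0.812, -0.432)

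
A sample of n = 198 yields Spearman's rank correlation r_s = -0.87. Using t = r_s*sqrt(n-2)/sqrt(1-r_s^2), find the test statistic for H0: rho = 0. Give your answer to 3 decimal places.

t = r_s·√(n−2) / √(1−r_s²) with r_s = -0.87, n = 198
  = -0.87·√196 / √(1 − 0.7569)
  = -0.87·14.000000 / 0.493052
  = -12.180000 / 0.493052 = -24.703

-24.703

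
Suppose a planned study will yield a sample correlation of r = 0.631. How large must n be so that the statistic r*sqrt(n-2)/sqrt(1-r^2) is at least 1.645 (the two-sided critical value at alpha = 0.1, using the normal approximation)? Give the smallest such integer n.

7

Need r·√(n−2)/√(1−r²) ≥ 1.645
√(n−2) ≥ 1.645·√(1−0.398161) / 0.631 = 1.645·0.775783 / 0.631 = 2.0224
n−2 ≥ 4.0901  ⇒  n ≥ 6.0901
Smallest integer n = 7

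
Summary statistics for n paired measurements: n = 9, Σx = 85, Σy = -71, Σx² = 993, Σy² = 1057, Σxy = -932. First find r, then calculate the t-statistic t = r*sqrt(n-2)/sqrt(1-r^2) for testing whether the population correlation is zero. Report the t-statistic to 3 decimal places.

S_xy = nΣxy − ΣxΣy = 9·(-932) − 85·(-71) = -8388 − (-6035) = -2353
S_xx = nΣx² − (Σx)² = 9·993 − 85² = 8937 − 7225 = 1712
S_yy = nΣy² − (Σy)² = 9·1057 − (-71)² = 9513 − 5041 = 4472
r = S_xy / √(S_xx·S_yy) = -2353 / √(1712·4472) = -2353 / √7656064 = -2353 / 2766.9593 = -0.8504
t = r·√(n−2)/√(1−r²) = -0.8504·√7 / √(1−0.723180) = -2.249947 / 0.526137 = -4.276

-4.276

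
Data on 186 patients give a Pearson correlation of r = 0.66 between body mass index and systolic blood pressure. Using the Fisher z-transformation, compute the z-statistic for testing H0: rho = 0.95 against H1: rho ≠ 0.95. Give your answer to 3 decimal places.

-14.055

z_r = atanh(0.66) = 0.792814,  z_0 = atanh(0.95) = 1.831781
SE = 1/√(n−3) = 1/√183 = 0.073922
z = (z_r − z_0)/SE = (0.792814 − 1.831781) / 0.073922 = -1.038967 / 0.073922 = -14.055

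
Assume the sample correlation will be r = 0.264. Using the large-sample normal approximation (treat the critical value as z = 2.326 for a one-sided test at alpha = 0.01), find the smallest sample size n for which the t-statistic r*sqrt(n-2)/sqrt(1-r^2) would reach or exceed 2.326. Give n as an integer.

r√(n−2)/√(1−r²) ≥ 2.326  ⇔  n−2 ≥ (2.326)²·(1−r²)/r²
(1−r²)/r² = (1−0.069696)/0.069696 = 13.3480
n ≥ 2 + 5.410276·13.3480 = 2 + 72.2164 = 74.2164
⌈74.2164⌉ = 75

75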